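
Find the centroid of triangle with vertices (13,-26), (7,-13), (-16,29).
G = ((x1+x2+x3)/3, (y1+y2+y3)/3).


Gx = (13+7- 16)/3 = 4/3 = 1.3333
Gy = (-26- 13+29)/3 = -10/3 = -3.3333

G = (1.3333, -3.3333)


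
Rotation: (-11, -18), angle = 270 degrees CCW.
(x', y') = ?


cos(270) = 0, sin(270) = -1
x' = -11*0 + 18*(-1) = -18
y' = -11*(-1) - 18*0 = 11

(-18, 11)


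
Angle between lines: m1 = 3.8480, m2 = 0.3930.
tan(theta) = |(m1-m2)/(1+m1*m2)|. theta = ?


m1-m2 = 3.455
1+m1*m2 = 2.512264
tan(theta) = |3.455/2.512264| = 1.375254
theta = arctan(|3.455/2.512264|) = 53.9777 degrees (acute angle)

53.9777 degrees


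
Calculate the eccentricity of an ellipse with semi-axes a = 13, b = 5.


c = sqrt(169-25) = sqrt(144) = 12.0000
e = c/a = 12/13 = 0.9231

e = 0.9231


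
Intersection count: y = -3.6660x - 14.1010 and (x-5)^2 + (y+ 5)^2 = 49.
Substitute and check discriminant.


Substitute y = -3.6660x - 14.1010: (x-5)^2 + (-3.6660x- 14.1010+ 5)^2 = 49
Expand to Ax^2 + Bx + C = 0, where b-k = -9.101
A = 1+m^2 = 14.439556
B = 2(m(b-k) - h) = 2(-3.6660*(-9.101) - 5) = 56.728532
C = h^2 + (b-k)^2 - r^2 = 25 + 82.828201 - 49 = 58.828201
disc = B^2-4AC = 3218.1263 - 3397.8124 = -179.6861
disc < 0

0 intersection points


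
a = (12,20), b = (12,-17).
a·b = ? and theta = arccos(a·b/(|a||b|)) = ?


a·b = 12*12 + 20*(-17) = 144 - 340 = -196
|a| = sqrt(144+400) = 23.3238
|b| = sqrt(144+289) = 20.8087
cos(theta) = -196/(sqrt(544)*sqrt(433)) = -196/sqrt(235552) = -0.403843
theta = arccos(-196/sqrt(235552)) = 113.8187 degrees

a·b = -196, theta = 113.8187 deg


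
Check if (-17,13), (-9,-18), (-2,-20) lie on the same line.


-17*(-18+ 20) - 9*(-20-13) - 2*(13+ 18)
= -34 + 297 - 62 = 201

No, not collinear (determinant = 201)


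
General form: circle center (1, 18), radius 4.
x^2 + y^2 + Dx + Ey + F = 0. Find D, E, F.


(x-1)^2 + (y-18)^2 = 4^2
D = -2h = -2, E = -2k = -36
F = h^2+k^2-r^2 = 1+324-16 = 309

D = -2, E = -36, F = 309


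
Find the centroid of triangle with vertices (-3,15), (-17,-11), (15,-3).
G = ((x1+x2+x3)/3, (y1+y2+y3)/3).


Gx = (-3- 17+15)/3 = -5/3 = -1.6667
Gy = (15- 11- 3)/3 = 1/3 = 0.3333

G = (-1.6667, 0.3333)


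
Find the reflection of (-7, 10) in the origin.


Reflection rule for origin: (-x, -y)
(-7, 10) -> (7, -10)

(7, -10)


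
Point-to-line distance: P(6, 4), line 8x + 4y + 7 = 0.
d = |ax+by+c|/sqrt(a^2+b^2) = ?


|8*6 + 4*4 + 7| = |71| = 71
sqrt(64 + 16) = sqrt(80) = 8.9443
d = 71/sqrt(80) = 7.9380

7.9380


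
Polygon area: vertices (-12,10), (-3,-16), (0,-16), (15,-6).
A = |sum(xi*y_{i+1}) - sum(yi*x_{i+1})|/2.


sum(xi*y_{i+1}) = -12*(-16) - 3*(-16) + 0*(-6) + 15*10 = 390
sum(yi*x_{i+1}) = 10*(-3) - 16*0 - 16*15 - 6*(-12) = -198
Area = |390 + 198|/2 = 588/2 = 294.0000

294.0000 sq units


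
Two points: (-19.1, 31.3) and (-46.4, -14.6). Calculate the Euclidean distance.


dx = -46.4 + 19.1 = -27.3
dy = -14.6 - 31.3 = -45.9
d = sqrt(745.29 + 2106.81) = sqrt(2852.1) = 53.4051

53.4051


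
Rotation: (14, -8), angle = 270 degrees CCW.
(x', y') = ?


cos(270) = 0, sin(270) = -1
x' = 14*0 + 8*(-1) = -8
y' = 14*(-1) - 8*0 = -14

(-8, -14)


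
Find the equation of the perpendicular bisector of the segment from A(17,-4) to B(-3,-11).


Midpoint = (7, -7.5)
Slope of AB = dy/dx = -7/(-20) = 0.3500
Perp slope = -dx/dy = -20/7 = -2.8571
b = My - (perp slope)*Mx = -7.5 + (-20*7)/(-7) = -7.5 + 20.0000 = 12.5000

y = -2.8571x + 12.5000


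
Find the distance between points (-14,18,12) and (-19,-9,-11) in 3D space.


dx=-5, dy=-27, dz=-23
d = sqrt(25+729+529) = sqrt(1283) = 35.8190

35.8190


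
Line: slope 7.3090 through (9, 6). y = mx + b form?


y - 6 = 7.3090(x - 9)
y = 7.3090x + 6 - 7.3090*9
y = 7.3090x - 59.7810

y = 7.3090x - 59.7810


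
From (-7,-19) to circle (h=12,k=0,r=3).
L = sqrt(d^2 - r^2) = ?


d = sqrt((-7-12)^2 + (-19-0)^2) = sqrt(361+361) = 26.8701
L = sqrt(722.0000 - 9) = sqrt(713.0000) = 26.7021

26.7021


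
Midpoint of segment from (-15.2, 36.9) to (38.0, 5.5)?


Mx = (-15.2 + 38.0)/2 = 22.8/2 = 11.4000
My = (36.9 + 5.5)/2 = 42.4/2 = 21.2000

(11.4000, 21.2000)


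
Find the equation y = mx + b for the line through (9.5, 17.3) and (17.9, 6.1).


m = (-11.2)/(8.4) = -1.3333
b = y1 - m*x1 = 17.3 - (-11.2*9.5)/(8.4) = 17.3 + 12.6667 = 29.9667

y = -1.3333x + 29.9667


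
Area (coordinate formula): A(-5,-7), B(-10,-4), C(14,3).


-5*(-4-3) = 35
-10*(3+ 7) = -100
14*(-7+ 4) = -42
sum = -107
Area = |-107|/2 = 53.5000

53.5000 sq units


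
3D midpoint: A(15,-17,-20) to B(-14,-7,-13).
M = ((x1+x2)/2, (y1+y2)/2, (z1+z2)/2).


Mx = (15- 14)/2 = 0.5000
My = (-17- 7)/2 = -12.0000
Mz = (-20- 13)/2 = -16.5000

M = (0.5000, -12.0000, -16.5000)


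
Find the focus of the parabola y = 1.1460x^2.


a = 1.1460
4a = 4.5840
focus = (0, 1/4.5840) = (0, 0.2182)

Focus = (0, 0.2182)


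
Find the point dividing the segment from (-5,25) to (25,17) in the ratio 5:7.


Px = (5*25 + 7*(-5))/12 = 90/12 = 7.5000
Py = (5*17 + 7*25)/12 = 260/12 = 21.6667

P = (7.5000, 21.6667)


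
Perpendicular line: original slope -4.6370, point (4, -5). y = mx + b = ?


Perpendicular slope = -1/m1 = -1/(-4.6370) = 0.2157
b2 = y0 - m2*x0 = -5 + 4/(-4.6370) = -5 - 0.8626 = -5.8626

y = 0.2157x - 5.8626


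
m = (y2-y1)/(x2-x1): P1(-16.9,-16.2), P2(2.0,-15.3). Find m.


dy = -15.3 + 16.2 = 0.9
dx = 2.0 + 16.9 = 18.9
m = 0.9/18.9 = 0.0476

m = 0.0476


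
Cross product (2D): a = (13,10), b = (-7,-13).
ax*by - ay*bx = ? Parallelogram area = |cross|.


cross = 13*(-13) - 10*(-7) = -169 + 70 = -99
Parallelogram area = |-99| = 99

cross = -99, parallelogram area = 99


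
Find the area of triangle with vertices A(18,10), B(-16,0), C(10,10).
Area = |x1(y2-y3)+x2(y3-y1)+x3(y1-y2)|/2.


18*(0-10) = -180
-16*(10-10) = 0
10*(10-0) = 100
sum = -80
Area = |-80|/2 = 40.0000

40.0000 sq units


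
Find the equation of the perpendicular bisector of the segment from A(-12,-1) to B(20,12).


Midpoint = (4, 5.5)
Slope of AB = dy/dx = 13/32 = 0.4062
Perp slope = -dx/dy = -32/13 = -2.4615
b = My - (perp slope)*Mx = 5.5 + (32*4)/13 = 5.5 + 9.8462 = 15.3462

y = -2.4615x + 15.3462


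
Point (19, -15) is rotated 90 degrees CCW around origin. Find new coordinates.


cos(90) = 0, sin(90) = 1
x' = 19*0 + 15*1 = 15
y' = 19*1 - 15*0 = 19

(15, 19)


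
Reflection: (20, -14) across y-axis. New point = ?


Reflection rule for y-axis: (-x, y)
(20, -14) -> (-20, -14)

(-20, -14)


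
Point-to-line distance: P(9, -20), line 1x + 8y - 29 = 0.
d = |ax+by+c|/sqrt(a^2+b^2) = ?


|1*9 + 8*(-20) - 29| = |-180| = 180
sqrt(1 + 64) = sqrt(65) = 8.0623
d = 180/sqrt(65) = 22.3263

22.3263


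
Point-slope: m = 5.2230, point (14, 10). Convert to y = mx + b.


y - 10 = 5.2230(x - 14)
y = 5.2230x + 10 - 5.2230*14
y = 5.2230x - 63.1220

y = 5.2230x - 63.1220


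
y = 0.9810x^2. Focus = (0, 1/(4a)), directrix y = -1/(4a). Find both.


a = 0.9810
1/(4a) = 0.2548
Focus = (0, 0.2548)
Directrix: y = -0.2548

Focus = (0, 0.2548), Directrix: y = -0.2548


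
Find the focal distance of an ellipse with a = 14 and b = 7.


c^2 = 14^2 - 7^2 = 196 - 49 = 147
c = sqrt(147) = 12.1244

c = 12.1244


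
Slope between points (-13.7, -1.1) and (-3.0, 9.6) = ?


dy = 9.6 + 1.1 = 10.7
dx = -3.0 + 13.7 = 10.7
m = 10.7/10.7 = 1.0000

m = 1.0000


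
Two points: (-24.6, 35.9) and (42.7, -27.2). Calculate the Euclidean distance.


dx = 42.7 + 24.6 = 67.3
dy = -27.2 - 35.9 = -63.1
d = sqrt(4529.29 + 3981.61) = sqrt(8510.9) = 92.2545

92.2545


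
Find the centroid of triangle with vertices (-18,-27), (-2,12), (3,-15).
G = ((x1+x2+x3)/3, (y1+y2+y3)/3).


Gx = (-18- 2+3)/3 = -17/3 = -5.6667
Gy = (-27+12- 15)/3 = -30/3 = -10.0000

G = (-5.6667, -10.0000)


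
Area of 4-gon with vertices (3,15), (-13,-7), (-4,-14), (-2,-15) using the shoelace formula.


sum(xi*y_{i+1}) = 3*(-7) - 13*(-14) - 4*(-15) - 2*15 = 191
sum(yi*x_{i+1}) = 15*(-13) - 7*(-4) - 14*(-2) - 15*3 = -184
Area = |191 + 184|/2 = 375/2 = 187.5000

187.5000 sq units


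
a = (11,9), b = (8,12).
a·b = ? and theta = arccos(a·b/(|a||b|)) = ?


a·b = 11*8 + 9*12 = 88 + 108 = 196
|a| = sqrt(121+81) = 14.2127
|b| = sqrt(64+144) = 14.4222
cos(theta) = 196/(sqrt(202)*sqrt(208)) = 196/sqrt(42016) = 0.956200
theta = arccos(196/sqrt(42016)) = 17.0205 degrees

a·b = 196, theta = 17.0205 deg


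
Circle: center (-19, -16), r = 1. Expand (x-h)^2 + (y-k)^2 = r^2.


(x+ 19)^2 + (y+ 16)^2 = 1^2
D = -2h = 38, E = -2k = 32
F = h^2+k^2-r^2 = 361+256-1 = 616

x^2 + y^2 + 38x + 32y + 616 = 0


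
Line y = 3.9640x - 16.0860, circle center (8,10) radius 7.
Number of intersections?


Substitute y = 3.9640x - 16.0860: (x-8)^2 + (3.9640x- 16.0860-10)^2 = 49
Expand to Ax^2 + Bx + C = 0, where b-k = -26.086
A = 1+m^2 = 16.713296
B = 2(m(b-k) - h) = 2(3.9640*(-26.086) - 8) = -222.809808
C = h^2 + (b-k)^2 - r^2 = 64 + 680.479396 - 49 = 695.479396
disc = B^2-4AC = 49644.2105 - 46495.0120 = 3149.1985
disc > 0

2 intersection points


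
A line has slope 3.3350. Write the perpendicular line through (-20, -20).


Perpendicular slope = -1/m1 = -1/3.3350 = -0.2999
b2 = y0 - m2*x0 = -20 - 20/3.3350 = -20 - 5.9970 = -25.9970

y = -0.2999x - 25.9970


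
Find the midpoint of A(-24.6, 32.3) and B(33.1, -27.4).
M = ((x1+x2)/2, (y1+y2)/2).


Mx = (-24.6 + 33.1)/2 = 8.5/2 = 4.2500
My = (32.3 - 27.4)/2 = 4.9/2 = 2.4500

(4.2500, 2.4500)


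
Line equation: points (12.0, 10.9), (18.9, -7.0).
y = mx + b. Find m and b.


m = (-17.9)/(6.9) = -2.5942
b = y1 - m*x1 = 10.9 - (-17.9*12.0)/(6.9) = 10.9 + 31.1304 = 42.0304

y = -2.5942x + 42.0304


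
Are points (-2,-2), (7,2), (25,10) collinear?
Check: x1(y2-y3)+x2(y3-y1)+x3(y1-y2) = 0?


-2*(2-10) + 7*(10+ 2) + 25*(-2-2)
= 16 + 84 - 100 = 0

Yes, collinear (determinant = 0)


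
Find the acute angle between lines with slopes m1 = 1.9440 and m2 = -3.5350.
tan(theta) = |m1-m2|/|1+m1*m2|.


m1-m2 = 5.479
1+m1*m2 = -5.87204
tan(theta) = |5.479/(-5.87204)| = 0.933066
theta = arctan(|5.479/(-5.87204)|) = 43.0169 degrees (acute angle)

43.0169 degrees


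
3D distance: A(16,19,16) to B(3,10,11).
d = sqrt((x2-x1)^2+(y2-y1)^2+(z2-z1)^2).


dx=-13, dy=-9, dz=-5
d = sqrt(169+81+25) = sqrt(275) = 16.5831

16.5831


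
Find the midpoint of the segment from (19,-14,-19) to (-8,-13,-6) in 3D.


Mx = (19- 8)/2 = 5.5000
My = (-14- 13)/2 = -13.5000
Mz = (-19- 6)/2 = -12.5000

M = (5.5000, -13.5000, -12.5000)


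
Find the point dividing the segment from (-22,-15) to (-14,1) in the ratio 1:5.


Px = (1*(-14) + 5*(-22))/6 = -124/6 = -20.6667
Py = (1*1 + 5*(-15))/6 = -74/6 = -12.3333

P = (-20.6667, -12.3333)


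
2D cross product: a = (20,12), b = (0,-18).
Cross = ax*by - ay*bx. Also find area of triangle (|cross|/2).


cross = 20*(-18) - 12*0 = -360 - 0 = -360
Triangle area = |-360|/2 = 360/2 = 180.0000

cross = -360, triangle area = 180.0000


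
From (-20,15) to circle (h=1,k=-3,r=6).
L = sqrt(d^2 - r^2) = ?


d = sqrt((-20-1)^2 + (15+ 3)^2) = sqrt(441+324) = 27.6586
L = sqrt(765.0000 - 36) = sqrt(729.0000) = 27.0000

27.0000


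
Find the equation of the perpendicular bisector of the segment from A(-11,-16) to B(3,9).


Midpoint = (-4, -3.5)
Slope of AB = dy/dx = 25/14 = 1.7857
Perp slope = -dx/dy = -14/25 = -0.5600
b = My - (perp slope)*Mx = -3.5 + (14*(-4))/25 = -3.5 - 2.2400 = -5.7400

y = -0.5600x - 5.7400


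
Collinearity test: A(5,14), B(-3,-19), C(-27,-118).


5*(-19+ 118) - 3*(-118-14) - 27*(14+ 19)
= 495 + 396 - 891 = 0

Yes, collinear (determinant = 0)


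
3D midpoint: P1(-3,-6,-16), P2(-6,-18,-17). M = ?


Mx = (-3- 6)/2 = -4.5000
My = (-6- 18)/2 = -12.0000
Mz = (-16- 17)/2 = -16.5000

M = (-4.5000, -12.0000, -16.5000)


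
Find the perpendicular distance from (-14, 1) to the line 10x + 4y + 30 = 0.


|10*(-14) + 4*1 + 30| = |-106| = 106
sqrt(100 + 16) = sqrt(116) = 10.7703
d = 106/sqrt(116) = 9.8419

9.8419


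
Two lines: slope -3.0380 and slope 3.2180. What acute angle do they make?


m1-m2 = -6.256
1+m1*m2 = -8.776284
tan(theta) = |-6.256/(-8.776284)| = 0.712830
theta = arctan(|-6.256/(-8.776284)|) = 35.4824 degrees (acute angle)

35.4824 degrees


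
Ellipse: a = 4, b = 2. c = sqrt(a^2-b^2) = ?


c^2 = 4^2 - 2^2 = 16 - 4 = 12
c = sqrt(12) = 3.4641

c = 3.4641


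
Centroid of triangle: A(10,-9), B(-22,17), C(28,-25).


Gx = (10- 22+28)/3 = 16/3 = 5.3333
Gy = (-9+17- 25)/3 = -17/3 = -5.6667

G = (5.3333, -5.6667)


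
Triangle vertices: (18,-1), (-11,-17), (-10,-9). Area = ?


18*(-17+ 9) = -144
-11*(-9+ 1) = 88
-10*(-1+ 17) = -160
sum = -216
Area = |-216|/2 = 108.0000

108.0000 sq units


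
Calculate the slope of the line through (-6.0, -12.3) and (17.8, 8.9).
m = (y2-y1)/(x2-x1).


dy = 8.9 + 12.3 = 21.2
dx = 17.8 + 6.0 = 23.8
m = 21.2/23.8 = 0.8908

m = 0.8908


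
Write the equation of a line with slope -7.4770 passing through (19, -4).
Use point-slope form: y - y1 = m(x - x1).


y + 4 = -7.4770(x - 19)
y = -7.4770x - 4 + 7.4770*19
y = -7.4770x + 138.0630

y = -7.4770x + 138.0630


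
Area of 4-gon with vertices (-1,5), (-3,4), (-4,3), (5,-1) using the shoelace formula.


sum(xi*y_{i+1}) = -1*4 - 3*3 - 4*(-1) + 5*5 = 16
sum(yi*x_{i+1}) = 5*(-3) + 4*(-4) + 3*5 - 1*(-1) = -15
Area = |16 + 15|/2 = 31/2 = 15.5000

15.5000 sq units


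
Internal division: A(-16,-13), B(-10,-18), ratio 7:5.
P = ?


Px = (7*(-10) + 5*(-16))/12 = -150/12 = -12.5000
Py = (7*(-18) + 5*(-13))/12 = -191/12 = -15.9167

P = (-12.5000, -15.9167)


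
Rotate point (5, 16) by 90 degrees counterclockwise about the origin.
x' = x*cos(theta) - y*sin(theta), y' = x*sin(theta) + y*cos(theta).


cos(90) = 0, sin(90) = 1
x' = 5*0 - 16*1 = -16
y' = 5*1 + 16*0 = 5

(-16, 5)


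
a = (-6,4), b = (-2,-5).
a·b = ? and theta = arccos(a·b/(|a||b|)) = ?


a·b = -6*(-2) + 4*(-5) = 12 - 20 = -8
|a| = sqrt(36+16) = 7.2111
|b| = sqrt(4+25) = 5.3852
cos(theta) = -8/(sqrt(52)*sqrt(29)) = -8/sqrt(1508) = -0.206010
theta = arccos(-8/sqrt(1508)) = 101.8887 degrees

a·b = -8, theta = 101.8887 deg


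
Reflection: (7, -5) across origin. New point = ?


Reflection rule for origin: (-x, -y)
(7, -5) -> (-7, 5)

(-7, 5)


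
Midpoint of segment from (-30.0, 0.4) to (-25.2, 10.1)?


Mx = (-30.0 - 25.2)/2 = -55.2/2 = -27.6000
My = (0.4 + 10.1)/2 = 10.5/2 = 5.2500

(-27.6000, 5.2500)


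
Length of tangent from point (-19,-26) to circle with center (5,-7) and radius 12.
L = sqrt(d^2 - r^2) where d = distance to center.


d = sqrt((-19-5)^2 + (-26+ 7)^2) = sqrt(576+361) = 30.6105
L = sqrt(937.0000 - 144) = sqrt(793.0000) = 28.1603

28.1603


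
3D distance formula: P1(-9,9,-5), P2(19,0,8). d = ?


dx=28, dy=-9, dz=13
d = sqrt(784+81+169) = sqrt(1034) = 32.1559

32.1559


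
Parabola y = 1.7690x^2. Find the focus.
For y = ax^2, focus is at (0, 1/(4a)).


a = 1.7690
4a = 7.0760
focus = (0, 1/7.0760) = (0, 0.1413)

Focus = (0, 0.1413)


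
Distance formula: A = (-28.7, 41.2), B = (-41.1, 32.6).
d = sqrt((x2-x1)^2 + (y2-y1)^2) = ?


dx = -41.1 + 28.7 = -12.4
dy = 32.6 - 41.2 = -8.6
d = sqrt(153.76 + 73.96) = sqrt(227.72) = 15.0904

15.0904


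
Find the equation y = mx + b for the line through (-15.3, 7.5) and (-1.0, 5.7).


m = (-1.8)/(14.3) = -0.1259
b = y1 - m*x1 = 7.5 - (-1.8*(-15.3))/(14.3) = 7.5 - 1.9259 = 5.5741

y = -0.1259x + 5.5741


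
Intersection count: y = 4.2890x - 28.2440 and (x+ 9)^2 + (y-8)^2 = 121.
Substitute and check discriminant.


Substitute y = 4.2890x - 28.2440: (x+ 9)^2 + (4.2890x- 28.2440-8)^2 = 121
Expand to Ax^2 + Bx + C = 0, where b-k = -36.244
A = 1+m^2 = 19.395521
B = 2(m(b-k) - h) = 2(4.2890*(-36.244) + 9) = -292.901032
C = h^2 + (b-k)^2 - r^2 = 81 + 1313.627536 - 121 = 1273.627536
disc = B^2-4AC = 85791.0145 - 98810.6785 = -13019.6640
disc < 0

0 intersection points


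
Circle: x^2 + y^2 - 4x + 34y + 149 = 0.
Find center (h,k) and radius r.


h = -D/2 = 4/2 = 2
k = -E/2 = -34/2 = -17
r^2 = h^2 + k^2 - F = 4 + 289 - 149 = 144
r = 12

Center (2, -17), radius = 12


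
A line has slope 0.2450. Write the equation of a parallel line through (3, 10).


Parallel lines have equal slopes.
m2 = 0.2450
b2 = 10 - 0.2450*3 = 9.2650

y = 0.2450x + 9.2650


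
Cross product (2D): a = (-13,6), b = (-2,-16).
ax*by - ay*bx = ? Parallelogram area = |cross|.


cross = -13*(-16) - 6*(-2) = 208 + 12 = 220
Parallelogram area = |220| = 220

cross = 220, parallelogram area = 220


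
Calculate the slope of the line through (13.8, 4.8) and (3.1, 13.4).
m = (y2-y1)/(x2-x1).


dy = 13.4 - 4.8 = 8.6
dx = 3.1 - 13.8 = -10.7
m = 8.6/(-10.7) = -0.8037

m = -0.8037


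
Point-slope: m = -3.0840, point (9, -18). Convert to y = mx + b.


y + 18 = -3.0840(x - 9)
y = -3.0840x - 18 + 3.0840*9
y = -3.0840x + 9.7560

y = -3.0840x + 9.7560


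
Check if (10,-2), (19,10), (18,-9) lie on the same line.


10*(10+ 9) + 19*(-9+ 2) + 18*(-2-10)
= 190 - 133 - 216 = -159

No, not collinear (determinant = -159)


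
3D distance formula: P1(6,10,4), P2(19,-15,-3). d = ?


dx=13, dy=-25, dz=-7
d = sqrt(169+625+49) = sqrt(843) = 29.0345

29.0345


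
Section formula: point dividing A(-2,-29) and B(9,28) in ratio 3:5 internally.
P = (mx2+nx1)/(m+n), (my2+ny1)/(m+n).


Px = (3*9 + 5*(-2))/8 = 17/8 = 2.1250
Py = (3*28 + 5*(-29))/8 = -61/8 = -7.6250

P = (2.1250, -7.6250)


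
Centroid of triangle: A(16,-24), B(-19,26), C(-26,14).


Gx = (16- 19- 26)/3 = -29/3 = -9.6667
Gy = (-24+26+14)/3 = 16/3 = 5.3333

G = (-9.6667, 5.3333)


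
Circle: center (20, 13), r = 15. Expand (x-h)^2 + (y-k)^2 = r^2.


(x-20)^2 + (y-13)^2 = 15^2
D = -2h = -40, E = -2k = -26
F = h^2+k^2-r^2 = 400+169-225 = 344

x^2 + y^2 - 40x - 26y + 344 = 0


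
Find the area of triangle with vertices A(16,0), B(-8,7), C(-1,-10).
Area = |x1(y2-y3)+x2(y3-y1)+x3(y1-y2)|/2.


16*(7+ 10) = 272
-8*(-10-0) = 80
-1*(0-7) = 7
sum = 359
Area = |359|/2 = 179.5000

179.5000 sq units


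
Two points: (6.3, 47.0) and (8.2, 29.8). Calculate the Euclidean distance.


dx = 8.2 - 6.3 = 1.9
dy = 29.8 - 47.0 = -17.2
d = sqrt(3.61 + 295.84) = sqrt(299.45) = 17.3046

17.3046


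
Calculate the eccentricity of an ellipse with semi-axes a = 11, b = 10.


c = sqrt(121-100) = sqrt(21) = 4.5826
e = c/a = sqrt(21)/11 = 0.4166

e = 0.4166


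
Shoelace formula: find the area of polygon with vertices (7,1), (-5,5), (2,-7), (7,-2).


sum(xi*y_{i+1}) = 7*5 - 5*(-7) + 2*(-2) + 7*1 = 73
sum(yi*x_{i+1}) = 1*(-5) + 5*2 - 7*7 - 2*7 = -58
Area = |73 + 58|/2 = 131/2 = 65.5000

65.5000 sq units


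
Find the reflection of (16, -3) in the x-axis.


Reflection rule for x-axis: (x, -y)
(16, -3) -> (16, 3)

(16, 3)


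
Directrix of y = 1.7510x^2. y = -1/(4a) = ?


a = 1.7510
1/(4a) = 0.1428
directrix: y = -0.1428 = -0.1428

y = -0.1428


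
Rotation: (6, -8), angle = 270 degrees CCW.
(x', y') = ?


cos(270) = 0, sin(270) = -1
x' = 6*0 + 8*(-1) = -8
y' = 6*(-1) - 8*0 = -6

(-8, -6)


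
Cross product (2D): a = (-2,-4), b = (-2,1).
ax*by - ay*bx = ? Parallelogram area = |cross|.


cross = -2*1 + 4*(-2) = -2 - 8 = -10
Parallelogram area = |-10| = 10

cross = -10, parallelogram area = 10


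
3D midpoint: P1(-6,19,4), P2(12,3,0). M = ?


Mx = (-6+12)/2 = 3.0000
My = (19+3)/2 = 11.0000
Mz = (4+0)/2 = 2.0000

M = (3.0000, 11.0000, 2.0000)


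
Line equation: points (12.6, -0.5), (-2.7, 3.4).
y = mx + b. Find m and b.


m = (3.9)/(-15.3) = -0.2549
b = y1 - m*x1 = -0.5 - (3.9*12.6)/(-15.3) = -0.5 + 3.2118 = 2.7118

y = -0.2549x + 2.7118


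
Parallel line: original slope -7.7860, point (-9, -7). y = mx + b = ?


Parallel lines have equal slopes.
m2 = -7.7860
b2 = -7 + 7.7860*(-9) = -77.0740

y = -7.7860x - 77.0740


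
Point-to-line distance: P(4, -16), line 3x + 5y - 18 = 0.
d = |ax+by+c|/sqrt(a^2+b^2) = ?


|3*4 + 5*(-16) - 18| = |-86| = 86
sqrt(9 + 25) = sqrt(34) = 5.8310
d = 86/sqrt(34) = 14.7489

14.7489


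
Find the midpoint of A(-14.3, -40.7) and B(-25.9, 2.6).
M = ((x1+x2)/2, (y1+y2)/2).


Mx = (-14.3 - 25.9)/2 = -40.2/2 = -20.1000
My = (-40.7 + 2.6)/2 = -38.1/2 = -19.0500

(-20.1000, -19.0500)


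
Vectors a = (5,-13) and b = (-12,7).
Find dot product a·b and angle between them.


a·b = 5*(-12) - 13*7 = -60 - 91 = -151
|a| = sqrt(25+169) = 13.9284
|b| = sqrt(144+49) = 13.8924
cos(theta) = -151/(sqrt(194)*sqrt(193)) = -151/sqrt(37442) = -0.780364
theta = arccos(-151/sqrt(37442)) = 141.2939 degrees

a·b = -151, theta = 141.2939 deg


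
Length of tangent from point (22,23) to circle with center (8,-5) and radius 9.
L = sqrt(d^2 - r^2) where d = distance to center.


d = sqrt((22-8)^2 + (23+ 5)^2) = sqrt(196+784) = 31.3050
L = sqrt(980.0000 - 81) = sqrt(899.0000) = 29.9833

29.9833


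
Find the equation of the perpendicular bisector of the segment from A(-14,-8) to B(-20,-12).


Midpoint = (-17, -10)
Slope of AB = dy/dx = -4/(-6) = 0.6667
Perp slope = -dx/dy = -6/4 = -1.5000
b = My - (perp slope)*Mx = -10 + (-6*(-17))/(-4) = -10 - 25.5000 = -35.5000

y = -1.5000x - 35.5000


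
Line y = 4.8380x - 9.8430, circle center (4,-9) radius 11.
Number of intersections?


Substitute y = 4.8380x - 9.8430: (x-4)^2 + (4.8380x- 9.8430+ 9)^2 = 121
Expand to Ax^2 + Bx + C = 0, where b-k = -0.843
A = 1+m^2 = 24.406244
B = 2(m(b-k) - h) = 2(4.8380*(-0.843) - 4) = -16.156868
C = h^2 + (b-k)^2 - r^2 = 16 + 0.710649 - 121 = -104.289351
disc = B^2-4AC = 261.0444 + 10181.2454 = 10442.2898
disc > 0

2 intersection points


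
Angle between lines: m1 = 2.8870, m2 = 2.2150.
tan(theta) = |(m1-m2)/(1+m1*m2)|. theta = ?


m1-m2 = 0.672
1+m1*m2 = 7.394705
tan(theta) = |0.672/7.394705| = 0.090876
theta = arctan(|0.672/7.394705|) = 5.1925 degrees (acute angle)

5.1925 degrees


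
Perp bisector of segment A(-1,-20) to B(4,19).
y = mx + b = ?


Midpoint = (1.5, -0.5)
Slope of AB = dy/dx = 39/5 = 7.8000
Perp slope = -dx/dy = -5/39 = -0.1282
b = My - (perp slope)*Mx = -0.5 + (5*1.5)/39 = -0.5 + 0.1923 = -0.3077

y = -0.1282x - 0.3077


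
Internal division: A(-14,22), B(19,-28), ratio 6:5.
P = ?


Px = (6*19 + 5*(-14))/11 = 44/11 = 4.0000
Py = (6*(-28) + 5*22)/11 = -58/11 = -5.2727

P = (4.0000, -5.2727)


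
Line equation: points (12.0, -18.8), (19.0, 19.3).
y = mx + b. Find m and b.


m = (38.1)/(7.0) = 5.4429
b = y1 - m*x1 = -18.8 - (38.1*12.0)/(7.0) = -18.8 - 65.3143 = -84.1143

y = 5.4429x - 84.1143


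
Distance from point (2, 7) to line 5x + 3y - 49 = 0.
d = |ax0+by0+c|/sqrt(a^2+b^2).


|5*2 + 3*7 - 49| = |-18| = 18
sqrt(25 + 9) = sqrt(34) = 5.8310
d = 18/sqrt(34) = 3.0870

3.0870


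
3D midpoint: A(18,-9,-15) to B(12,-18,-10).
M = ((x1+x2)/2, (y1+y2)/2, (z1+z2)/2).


Mx = (18+12)/2 = 15.0000
My = (-9- 18)/2 = -13.5000
Mz = (-15- 10)/2 = -12.5000

M = (15.0000, -13.5000, -12.5000)


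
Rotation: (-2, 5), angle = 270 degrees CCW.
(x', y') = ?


cos(270) = 0, sin(270) = -1
x' = -2*0 - 5*(-1) = 5
y' = -2*(-1) + 5*0 = 2

(5, 2)


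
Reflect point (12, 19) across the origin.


Reflection rule for origin: (-x, -y)
(12, 19) -> (-12, -19)

(-12, -19)


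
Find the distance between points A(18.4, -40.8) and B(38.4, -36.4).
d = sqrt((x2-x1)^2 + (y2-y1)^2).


dx = 38.4 - 18.4 = 20.0
dy = -36.4 + 40.8 = 4.4
d = sqrt(400.0 + 19.36) = sqrt(419.36) = 20.4783

20.4783


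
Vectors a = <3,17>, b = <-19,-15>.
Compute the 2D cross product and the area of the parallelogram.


cross = 3*(-15) - 17*(-19) = -45 + 323 = 278
Parallelogram area = |278| = 278

cross = 278, parallelogram area = 278


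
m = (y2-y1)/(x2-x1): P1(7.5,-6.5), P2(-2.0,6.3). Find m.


dy = 6.3 + 6.5 = 12.8
dx = -2.0 - 7.5 = -9.5
m = 12.8/(-9.5) = -1.3474

m = -1.3474


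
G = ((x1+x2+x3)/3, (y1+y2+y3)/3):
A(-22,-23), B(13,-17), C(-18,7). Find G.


Gx = (-22+13- 18)/3 = -27/3 = -9.0000
Gy = (-23- 17+7)/3 = -33/3 = -11.0000

G = (-9.0000, -11.0000)


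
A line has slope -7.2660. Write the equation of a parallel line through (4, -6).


Parallel lines have equal slopes.
m2 = -7.2660
b2 = -6 + 7.2660*4 = 23.0640

y = -7.2660x + 23.0640


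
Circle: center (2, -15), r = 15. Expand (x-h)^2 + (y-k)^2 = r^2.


(x-2)^2 + (y+ 15)^2 = 15^2
D = -2h = -4, E = -2k = 30
F = h^2+k^2-r^2 = 4+225-225 = 4

x^2 + y^2 - 4x + 30y + 4 = 0


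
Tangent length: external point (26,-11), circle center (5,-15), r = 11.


d = sqrt((26-5)^2 + (-11+ 15)^2) = sqrt(441+16) = 21.3776
L = sqrt(457.0000 - 121) = sqrt(336.0000) = 18.3303

18.3303


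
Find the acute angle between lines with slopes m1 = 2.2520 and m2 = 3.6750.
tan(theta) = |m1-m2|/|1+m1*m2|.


m1-m2 = -1.423
1+m1*m2 = 9.2761
tan(theta) = |-1.423/9.2761| = 0.153405
theta = arctan(|-1.423/9.2761|) = 8.7215 degrees (acute angle)

8.7215 degrees


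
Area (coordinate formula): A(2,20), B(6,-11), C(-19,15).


2*(-11-15) = -52
6*(15-20) = -30
-19*(20+ 11) = -589
sum = -671
Area = |-671|/2 = 335.5000

335.5000 sq units


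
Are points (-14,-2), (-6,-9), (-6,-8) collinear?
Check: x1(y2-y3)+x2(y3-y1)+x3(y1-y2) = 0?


-14*(-9+ 8) - 6*(-8+ 2) - 6*(-2+ 9)
= 14 + 36 - 42 = 8

No, not collinear (determinant = 8)


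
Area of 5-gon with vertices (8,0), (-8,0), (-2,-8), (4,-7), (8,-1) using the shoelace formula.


sum(xi*y_{i+1}) = 8*0 - 8*(-8) - 2*(-7) + 4*(-1) + 8*0 = 74
sum(yi*x_{i+1}) = 0*(-8) + 0*(-2) - 8*4 - 7*8 - 1*8 = -96
Area = |74 + 96|/2 = 170/2 = 85.0000

85.0000 sq units


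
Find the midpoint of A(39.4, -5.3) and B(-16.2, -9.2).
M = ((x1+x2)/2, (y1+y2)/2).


Mx = (39.4 - 16.2)/2 = 23.2/2 = 11.6000
My = (-5.3 - 9.2)/2 = -14.5/2 = -7.2500

(11.6000, -7.2500)


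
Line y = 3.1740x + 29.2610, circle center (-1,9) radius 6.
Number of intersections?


Substitute y = 3.1740x + 29.2610: (x+ 1)^2 + (3.1740x+29.2610-9)^2 = 36
Expand to Ax^2 + Bx + C = 0, where b-k = 20.261
A = 1+m^2 = 11.074276
B = 2(m(b-k) - h) = 2(3.1740*20.261 + 1) = 130.616828
C = h^2 + (b-k)^2 - r^2 = 1 + 410.508121 - 36 = 375.508121
disc = B^2-4AC = 17060.7558 - 16633.9223 = 426.8335
disc > 0

2 intersection points


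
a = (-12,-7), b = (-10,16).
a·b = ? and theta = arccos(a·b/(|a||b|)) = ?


a·b = -12*(-10) - 7*16 = 120 - 112 = 8
|a| = sqrt(144+49) = 13.8924
|b| = sqrt(100+256) = 18.8680
cos(theta) = 8/(sqrt(193)*sqrt(356)) = 8/sqrt(68708) = 0.030520
theta = arccos(8/sqrt(68708)) = 88.2511 degrees

a·b = 8, theta = 88.2511 deg


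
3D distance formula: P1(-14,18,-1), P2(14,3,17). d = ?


dx=28, dy=-15, dz=18
d = sqrt(784+225+324) = sqrt(1333) = 36.5103

36.5103


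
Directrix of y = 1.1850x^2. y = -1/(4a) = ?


a = 1.1850
1/(4a) = 0.2110
directrix: y = -0.2110 = -0.2110

y = -0.2110


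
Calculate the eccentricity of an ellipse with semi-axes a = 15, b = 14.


c = sqrt(225-196) = sqrt(29) = 5.3852
e = c/a = sqrt(29)/15 = 0.3590

e = 0.3590


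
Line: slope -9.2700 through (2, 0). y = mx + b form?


y - 0 = -9.2700(x - 2)
y = -9.2700x + 0 + 9.2700*2
y = -9.2700x + 18.5400

y = -9.2700x + 18.5400


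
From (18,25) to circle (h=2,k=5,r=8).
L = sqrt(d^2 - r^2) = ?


d = sqrt((18-2)^2 + (25-5)^2) = sqrt(256+400) = 25.6125
L = sqrt(656.0000 - 64) = sqrt(592.0000) = 24.3311

24.3311


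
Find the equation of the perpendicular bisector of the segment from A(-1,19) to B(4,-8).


Midpoint = (1.5, 5.5)
Slope of AB = dy/dx = -27/5 = -5.4000
Perp slope = -dx/dy = 5/27 = 0.1852
b = My - (perp slope)*Mx = 5.5 + (5*1.5)/(-27) = 5.5 - 0.2778 = 5.2222

y = 0.1852x + 5.2222


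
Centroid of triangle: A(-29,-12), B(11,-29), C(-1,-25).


Gx = (-29+11- 1)/3 = -19/3 = -6.3333
Gy = (-12- 29- 25)/3 = -66/3 = -22.0000

G = (-6.3333, -22.0000)


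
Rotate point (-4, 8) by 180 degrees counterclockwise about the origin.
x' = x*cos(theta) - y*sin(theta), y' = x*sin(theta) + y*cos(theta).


cos(180) = -1, sin(180) = 0
x' = -4*(-1) - 8*0 = 4
y' = -4*0 + 8*(-1) = -8

(4, -8)


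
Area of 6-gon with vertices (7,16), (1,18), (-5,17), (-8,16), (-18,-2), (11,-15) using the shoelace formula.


sum(xi*y_{i+1}) = 7*18 + 1*17 - 5*16 - 8*(-2) - 18*(-15) + 11*16 = 525
sum(yi*x_{i+1}) = 16*1 + 18*(-5) + 17*(-8) + 16*(-18) - 2*11 - 15*7 = -625
Area = |525 + 625|/2 = 1150/2 = 575.0000

575.0000 sq units


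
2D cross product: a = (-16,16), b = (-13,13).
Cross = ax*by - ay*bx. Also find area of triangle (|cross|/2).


cross = -16*13 - 16*(-13) = -208 + 208 = 0
Triangle area = |0|/2 = 0/2 = 0

cross = 0, triangle area = 0


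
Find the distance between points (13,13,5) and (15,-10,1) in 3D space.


dx=2, dy=-23, dz=-4
d = sqrt(4+529+16) = sqrt(549) = 23.4307

23.4307


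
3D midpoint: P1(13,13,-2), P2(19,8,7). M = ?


Mx = (13+19)/2 = 16.0000
My = (13+8)/2 = 10.5000
Mz = (-2+7)/2 = 2.5000

M = (16.0000, 10.5000, 2.5000)


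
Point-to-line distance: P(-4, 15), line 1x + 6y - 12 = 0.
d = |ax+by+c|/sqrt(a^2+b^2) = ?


|1*(-4) + 6*15 - 12| = |74| = 74
sqrt(1 + 36) = sqrt(37) = 6.0828
d = 74/sqrt(37) = 12.1655

12.1655


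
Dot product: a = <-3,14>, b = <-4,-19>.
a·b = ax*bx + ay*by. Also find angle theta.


a·b = -3*(-4) + 14*(-19) = 12 - 266 = -254
|a| = sqrt(9+196) = 14.3178
|b| = sqrt(16+361) = 19.4165
cos(theta) = -254/(sqrt(205)*sqrt(377)) = -254/sqrt(77285) = -0.913663
theta = arccos(-254/sqrt(77285)) = 156.0166 degrees

a·b = -254, theta = 156.0166 deg


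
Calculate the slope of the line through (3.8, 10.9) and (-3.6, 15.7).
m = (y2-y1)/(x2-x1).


dy = 15.7 - 10.9 = 4.8
dx = -3.6 - 3.8 = -7.4
m = 4.8/(-7.4) = -0.6486

m = -0.6486


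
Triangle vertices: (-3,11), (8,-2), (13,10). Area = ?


-3*(-2-10) = 36
8*(10-11) = -8
13*(11+ 2) = 169
sum = 197
Area = |197|/2 = 98.5000

98.5000 sq units


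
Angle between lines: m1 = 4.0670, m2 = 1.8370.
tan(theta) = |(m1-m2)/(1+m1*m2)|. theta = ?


m1-m2 = 2.23
1+m1*m2 = 8.471079
tan(theta) = |2.23/8.471079| = 0.263249
theta = arctan(|2.23/8.471079|) = 14.7484 degrees (acute angle)

14.7484 degrees


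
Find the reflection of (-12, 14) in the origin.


Reflection rule for origin: (-x, -y)
(-12, 14) -> (12, -14)

(12, -14)


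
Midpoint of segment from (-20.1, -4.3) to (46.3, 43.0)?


Mx = (-20.1 + 46.3)/2 = 26.2/2 = 13.1000
My = (-4.3 + 43.0)/2 = 38.7/2 = 19.3500

(13.1000, 19.3500)


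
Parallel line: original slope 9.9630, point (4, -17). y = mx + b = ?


Parallel lines have equal slopes.
m2 = 9.9630
b2 = -17 - 9.9630*4 = -56.8520

y = 9.9630x - 56.8520


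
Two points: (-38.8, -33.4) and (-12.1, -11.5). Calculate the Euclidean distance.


dx = -12.1 + 38.8 = 26.7
dy = -11.5 + 33.4 = 21.9
d = sqrt(712.89 + 479.61) = sqrt(1192.5) = 34.5326

34.5326


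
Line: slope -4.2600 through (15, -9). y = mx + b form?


y + 9 = -4.2600(x - 15)
y = -4.2600x - 9 + 4.2600*15
y = -4.2600x + 54.9000

y = -4.2600x + 54.9000


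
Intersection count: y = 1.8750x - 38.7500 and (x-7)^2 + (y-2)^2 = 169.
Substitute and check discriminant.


Substitute y = 1.8750x - 38.7500: (x-7)^2 + (1.8750x- 38.7500-2)^2 = 169
Expand to Ax^2 + Bx + C = 0, where b-k = -40.75
A = 1+m^2 = 4.515625
B = 2(m(b-k) - h) = 2(1.8750*(-40.75) - 7) = -166.8125
C = h^2 + (b-k)^2 - r^2 = 49 + 1660.5625 - 169 = 1540.5625
disc = B^2-4AC = 27826.4102 - 27826.4102 = 0
disc = 0

1 intersection point (tangent)


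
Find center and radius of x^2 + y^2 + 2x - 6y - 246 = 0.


h = -D/2 = -2/2 = -1
k = -E/2 = 6/2 = 3
r^2 = h^2 + k^2 - F = 1 + 9 + 246 = 256
r = 16

Center (-1, 3), radius = 16


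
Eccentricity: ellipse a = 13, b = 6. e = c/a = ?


c = sqrt(169-36) = sqrt(133) = 11.5326
e = c/a = sqrt(133)/13 = 0.8871

e = 0.8871


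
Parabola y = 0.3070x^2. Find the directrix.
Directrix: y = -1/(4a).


a = 0.3070
1/(4a) = 0.8143
directrix: y = -0.8143 = -0.8143

y = -0.8143


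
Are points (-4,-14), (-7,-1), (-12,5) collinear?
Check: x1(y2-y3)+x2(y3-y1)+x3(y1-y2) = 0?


-4*(-1-5) - 7*(5+ 14) - 12*(-14+ 1)
= 24 - 133 + 156 = 47

No, not collinear (determinant = 47)


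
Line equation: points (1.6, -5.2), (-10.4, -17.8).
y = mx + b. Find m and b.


m = (-12.6)/(-12.0) = 1.0500
b = y1 - m*x1 = -5.2 - (-12.6*1.6)/(-12.0) = -5.2 - 1.6800 = -6.8800

y = 1.0500x - 6.8800


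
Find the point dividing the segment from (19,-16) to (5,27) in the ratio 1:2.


Px = (1*5 + 2*19)/3 = 43/3 = 14.3333
Py = (1*27 + 2*(-16))/3 = -5/3 = -1.6667

P = (14.3333, -1.6667)


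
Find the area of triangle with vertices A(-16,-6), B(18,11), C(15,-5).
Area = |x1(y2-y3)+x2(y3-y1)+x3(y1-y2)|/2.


-16*(11+ 5) = -256
18*(-5+ 6) = 18
15*(-6-11) = -255
sum = -493
Area = |-493|/2 = 246.5000

246.5000 sq units


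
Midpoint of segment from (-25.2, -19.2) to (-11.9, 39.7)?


Mx = (-25.2 - 11.9)/2 = -37.1/2 = -18.5500
My = (-19.2 + 39.7)/2 = 20.5/2 = 10.2500

(-18.5500, 10.2500)


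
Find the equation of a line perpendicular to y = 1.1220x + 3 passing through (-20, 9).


Perpendicular slope = -1/m1 = -1/1.1220 = -0.8913
b2 = y0 - m2*x0 = 9 - 20/1.1220 = 9 - 17.8253 = -8.8253

y = -0.8913x - 8.8253


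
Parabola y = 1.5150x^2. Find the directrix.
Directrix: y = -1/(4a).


a = 1.5150
1/(4a) = 0.1650
directrix: y = -0.1650 = -0.1650

y = -0.1650


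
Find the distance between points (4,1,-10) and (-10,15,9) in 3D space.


dx=-14, dy=14, dz=19
d = sqrt(196+196+361) = sqrt(753) = 27.4408

27.4408


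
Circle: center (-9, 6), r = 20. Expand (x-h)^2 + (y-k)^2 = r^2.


(x+ 9)^2 + (y-6)^2 = 20^2
D = -2h = 18, E = -2k = -12
F = h^2+k^2-r^2 = 81+36-400 = -283

x^2 + y^2 + 18x - 12y - 283 = 0


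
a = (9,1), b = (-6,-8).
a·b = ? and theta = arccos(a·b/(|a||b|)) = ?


a·b = 9*(-6) + 1*(-8) = -54 - 8 = -62
|a| = sqrt(81+1) = 9.0554
|b| = sqrt(36+64) = 10.0000
cos(theta) = -62/(sqrt(82)*sqrt(100)) = -62/sqrt(8200) = -0.684675
theta = arccos(-62/sqrt(8200)) = 133.2101 degrees

a·b = -62, theta = 133.2101 deg


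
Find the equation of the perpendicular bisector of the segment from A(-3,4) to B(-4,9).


Midpoint = (-3.5, 6.5)
Slope of AB = dy/dx = 5/(-1) = -5.0000
Perp slope = -dx/dy = 1/5 = 0.2000
b = My - (perp slope)*Mx = 6.5 + (-1*(-3.5))/5 = 6.5 + 0.7000 = 7.2000

y = 0.2000x + 7.2000


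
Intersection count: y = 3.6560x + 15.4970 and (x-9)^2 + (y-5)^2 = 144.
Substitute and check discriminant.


Substitute y = 3.6560x + 15.4970: (x-9)^2 + (3.6560x+15.4970-5)^2 = 144
Expand to Ax^2 + Bx + C = 0, where b-k = 10.497
A = 1+m^2 = 14.366336
B = 2(m(b-k) - h) = 2(3.6560*10.497 - 9) = 58.754064
C = h^2 + (b-k)^2 - r^2 = 81 + 110.187009 - 144 = 47.187009
disc = B^2-4AC = 3452.0400 - 2711.6177 = 740.4223
disc > 0

2 intersection points


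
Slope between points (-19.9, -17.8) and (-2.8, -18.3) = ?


dy = -18.3 + 17.8 = -0.5
dx = -2.8 + 19.9 = 17.1
m = -0.5/17.1 = -0.0292

m = -0.0292


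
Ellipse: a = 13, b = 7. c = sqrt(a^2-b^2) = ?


c^2 = 13^2 - 7^2 = 169 - 49 = 120
c = sqrt(120) = 10.9545

c = 10.9545


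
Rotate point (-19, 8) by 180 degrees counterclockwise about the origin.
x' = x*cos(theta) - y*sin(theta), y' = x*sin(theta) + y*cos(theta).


cos(180) = -1, sin(180) = 0
x' = -19*(-1) - 8*0 = 19
y' = -19*0 + 8*(-1) = -8

(19, -8)


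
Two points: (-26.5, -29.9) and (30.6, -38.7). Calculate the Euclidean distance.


dx = 30.6 + 26.5 = 57.1
dy = -38.7 + 29.9 = -8.8
d = sqrt(3260.41 + 77.44) = sqrt(3337.85) = 57.7741

57.7741


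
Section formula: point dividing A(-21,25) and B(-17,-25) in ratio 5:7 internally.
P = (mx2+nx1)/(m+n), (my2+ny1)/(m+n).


Px = (5*(-17) + 7*(-21))/12 = -232/12 = -19.3333
Py = (5*(-25) + 7*25)/12 = 50/12 = 4.1667

P = (-19.3333, 4.1667)


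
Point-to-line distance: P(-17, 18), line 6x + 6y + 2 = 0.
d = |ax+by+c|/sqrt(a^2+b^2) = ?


|6*(-17) + 6*18 + 2| = |8| = 8
sqrt(36 + 36) = sqrt(72) = 8.4853
d = 8/sqrt(72) = 0.9428

0.9428


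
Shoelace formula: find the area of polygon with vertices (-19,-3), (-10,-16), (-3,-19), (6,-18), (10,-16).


sum(xi*y_{i+1}) = -19*(-16) - 10*(-19) - 3*(-18) + 6*(-16) + 10*(-3) = 422
sum(yi*x_{i+1}) = -3*(-10) - 16*(-3) - 19*6 - 18*10 - 16*(-19) = 88
Area = |422 - 88|/2 = 334/2 = 167.0000

167.0000 sq units


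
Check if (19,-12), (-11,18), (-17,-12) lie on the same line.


19*(18+ 12) - 11*(-12+ 12) - 17*(-12-18)
= 570 + 0 + 510 = 1080

No, not collinear (determinant = 1080)


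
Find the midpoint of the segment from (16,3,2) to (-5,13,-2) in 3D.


Mx = (16- 5)/2 = 5.5000
My = (3+13)/2 = 8.0000
Mz = (2- 2)/2 = 0

M = (5.5000, 8.0000, 0)


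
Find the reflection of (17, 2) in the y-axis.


Reflection rule for y-axis: (-x, y)
(17, 2) -> (-17, 2)

(-17, 2)


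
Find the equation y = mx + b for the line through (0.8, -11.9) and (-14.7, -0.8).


m = (11.1)/(-15.5) = -0.7161
b = y1 - m*x1 = -11.9 - (11.1*0.8)/(-15.5) = -11.9 + 0.5729 = -11.3271

y = -0.7161x - 11.3271


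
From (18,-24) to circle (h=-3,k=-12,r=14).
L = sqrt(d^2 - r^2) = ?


d = sqrt((18+ 3)^2 + (-24+ 12)^2) = sqrt(441+144) = 24.1868
L = sqrt(585.0000 - 196) = sqrt(389.0000) = 19.7231

19.7231


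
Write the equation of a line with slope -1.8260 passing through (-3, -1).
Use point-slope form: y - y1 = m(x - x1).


y + 1 = -1.8260(x + 3)
y = -1.8260x - 1 + 1.8260*(-3)
y = -1.8260x - 6.4780

y = -1.8260x - 6.4780


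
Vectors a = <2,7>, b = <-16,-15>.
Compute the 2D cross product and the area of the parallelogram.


cross = 2*(-15) - 7*(-16) = -30 + 112 = 82
Parallelogram area = |82| = 82

cross = 82, parallelogram area = 82


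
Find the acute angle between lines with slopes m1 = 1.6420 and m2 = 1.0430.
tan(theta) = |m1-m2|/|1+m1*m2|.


m1-m2 = 0.599
1+m1*m2 = 2.712606
tan(theta) = |0.599/2.712606| = 0.220821
theta = arctan(|0.599/2.712606|) = 12.4523 degrees (acute angle)

12.4523 degrees


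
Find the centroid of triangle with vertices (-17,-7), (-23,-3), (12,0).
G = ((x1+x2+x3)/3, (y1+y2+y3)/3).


Gx = (-17- 23+12)/3 = -28/3 = -9.3333
Gy = (-7- 3+0)/3 = -10/3 = -3.3333

G = (-9.3333, -3.3333)


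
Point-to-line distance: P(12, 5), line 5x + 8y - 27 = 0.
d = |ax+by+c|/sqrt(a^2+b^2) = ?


|5*12 + 8*5 - 27| = |73| = 73
sqrt(25 + 64) = sqrt(89) = 9.4340
d = 73/sqrt(89) = 7.7380

7.7380


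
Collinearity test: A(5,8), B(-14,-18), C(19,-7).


5*(-18+ 7) - 14*(-7-8) + 19*(8+ 18)
= -55 + 210 + 494 = 649

No, not collinear (determinant = 649)


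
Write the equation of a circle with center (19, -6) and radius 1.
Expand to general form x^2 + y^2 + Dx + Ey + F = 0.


(x-19)^2 + (y+ 6)^2 = 1^2
D = -2h = -38, E = -2k = 12
F = h^2+k^2-r^2 = 361+36-1 = 396

x^2 + y^2 - 38x + 12y + 396 = 0


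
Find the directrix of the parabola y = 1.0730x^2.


a = 1.0730
1/(4a) = 0.2330
directrix: y = -0.2330 = -0.2330

y = -0.2330


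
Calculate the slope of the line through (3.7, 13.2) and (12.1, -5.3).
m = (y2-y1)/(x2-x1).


dy = -5.3 - 13.2 = -18.5
dx = 12.1 - 3.7 = 8.4
m = -18.5/8.4 = -2.2024

m = -2.2024


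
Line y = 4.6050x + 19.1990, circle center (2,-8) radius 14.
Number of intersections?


Substitute y = 4.6050x + 19.1990: (x-2)^2 + (4.6050x+19.1990+ 8)^2 = 196
Expand to Ax^2 + Bx + C = 0, where b-k = 27.199
A = 1+m^2 = 22.206025
B = 2(m(b-k) - h) = 2(4.6050*27.199 - 2) = 246.50279
C = h^2 + (b-k)^2 - r^2 = 4 + 739.785601 - 196 = 547.785601
disc = B^2-4AC = 60763.6255 - 48656.5630 = 12107.0625
disc > 0

2 intersection points


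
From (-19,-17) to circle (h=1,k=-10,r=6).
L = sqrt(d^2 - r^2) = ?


d = sqrt((-19-1)^2 + (-17+ 10)^2) = sqrt(400+49) = 21.1896
L = sqrt(449.0000 - 36) = sqrt(413.0000) = 20.3224

20.3224


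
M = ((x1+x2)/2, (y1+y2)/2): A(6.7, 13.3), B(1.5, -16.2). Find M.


Mx = (6.7 + 1.5)/2 = 8.2/2 = 4.1000
My = (13.3 - 16.2)/2 = -2.9/2 = -1.4500

(4.1000, -1.4500)
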